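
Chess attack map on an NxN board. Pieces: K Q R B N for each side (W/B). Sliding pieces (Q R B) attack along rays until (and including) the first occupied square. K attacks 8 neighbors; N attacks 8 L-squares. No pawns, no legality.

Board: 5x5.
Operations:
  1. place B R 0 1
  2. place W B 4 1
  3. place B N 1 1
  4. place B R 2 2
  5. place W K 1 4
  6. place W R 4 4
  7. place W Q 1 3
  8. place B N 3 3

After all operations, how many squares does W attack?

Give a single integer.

Op 1: place BR@(0,1)
Op 2: place WB@(4,1)
Op 3: place BN@(1,1)
Op 4: place BR@(2,2)
Op 5: place WK@(1,4)
Op 6: place WR@(4,4)
Op 7: place WQ@(1,3)
Op 8: place BN@(3,3)
Per-piece attacks for W:
  WQ@(1,3): attacks (1,4) (1,2) (1,1) (2,3) (3,3) (0,3) (2,4) (2,2) (0,4) (0,2) [ray(0,1) blocked at (1,4); ray(0,-1) blocked at (1,1); ray(1,0) blocked at (3,3); ray(1,-1) blocked at (2,2)]
  WK@(1,4): attacks (1,3) (2,4) (0,4) (2,3) (0,3)
  WB@(4,1): attacks (3,2) (2,3) (1,4) (3,0) [ray(-1,1) blocked at (1,4)]
  WR@(4,4): attacks (4,3) (4,2) (4,1) (3,4) (2,4) (1,4) [ray(0,-1) blocked at (4,1); ray(-1,0) blocked at (1,4)]
Union (17 distinct): (0,2) (0,3) (0,4) (1,1) (1,2) (1,3) (1,4) (2,2) (2,3) (2,4) (3,0) (3,2) (3,3) (3,4) (4,1) (4,2) (4,3)

Answer: 17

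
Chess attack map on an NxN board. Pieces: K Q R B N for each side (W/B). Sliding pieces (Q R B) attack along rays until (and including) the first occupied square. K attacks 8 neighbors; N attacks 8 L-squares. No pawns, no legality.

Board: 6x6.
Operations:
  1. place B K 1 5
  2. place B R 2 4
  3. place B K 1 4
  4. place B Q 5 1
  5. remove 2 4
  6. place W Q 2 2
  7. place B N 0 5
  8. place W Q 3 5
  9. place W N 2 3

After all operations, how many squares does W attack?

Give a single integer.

Answer: 25

Derivation:
Op 1: place BK@(1,5)
Op 2: place BR@(2,4)
Op 3: place BK@(1,4)
Op 4: place BQ@(5,1)
Op 5: remove (2,4)
Op 6: place WQ@(2,2)
Op 7: place BN@(0,5)
Op 8: place WQ@(3,5)
Op 9: place WN@(2,3)
Per-piece attacks for W:
  WQ@(2,2): attacks (2,3) (2,1) (2,0) (3,2) (4,2) (5,2) (1,2) (0,2) (3,3) (4,4) (5,5) (3,1) (4,0) (1,3) (0,4) (1,1) (0,0) [ray(0,1) blocked at (2,3)]
  WN@(2,3): attacks (3,5) (4,4) (1,5) (0,4) (3,1) (4,2) (1,1) (0,2)
  WQ@(3,5): attacks (3,4) (3,3) (3,2) (3,1) (3,0) (4,5) (5,5) (2,5) (1,5) (4,4) (5,3) (2,4) (1,3) (0,2) [ray(-1,0) blocked at (1,5)]
Union (25 distinct): (0,0) (0,2) (0,4) (1,1) (1,2) (1,3) (1,5) (2,0) (2,1) (2,3) (2,4) (2,5) (3,0) (3,1) (3,2) (3,3) (3,4) (3,5) (4,0) (4,2) (4,4) (4,5) (5,2) (5,3) (5,5)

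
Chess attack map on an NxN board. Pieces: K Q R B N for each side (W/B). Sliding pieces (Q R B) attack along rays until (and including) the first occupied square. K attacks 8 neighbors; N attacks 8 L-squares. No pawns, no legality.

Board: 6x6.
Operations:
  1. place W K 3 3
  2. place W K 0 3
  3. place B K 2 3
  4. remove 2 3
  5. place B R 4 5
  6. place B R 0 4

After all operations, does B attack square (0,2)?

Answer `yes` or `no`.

Answer: no

Derivation:
Op 1: place WK@(3,3)
Op 2: place WK@(0,3)
Op 3: place BK@(2,3)
Op 4: remove (2,3)
Op 5: place BR@(4,5)
Op 6: place BR@(0,4)
Per-piece attacks for B:
  BR@(0,4): attacks (0,5) (0,3) (1,4) (2,4) (3,4) (4,4) (5,4) [ray(0,-1) blocked at (0,3)]
  BR@(4,5): attacks (4,4) (4,3) (4,2) (4,1) (4,0) (5,5) (3,5) (2,5) (1,5) (0,5)
B attacks (0,2): no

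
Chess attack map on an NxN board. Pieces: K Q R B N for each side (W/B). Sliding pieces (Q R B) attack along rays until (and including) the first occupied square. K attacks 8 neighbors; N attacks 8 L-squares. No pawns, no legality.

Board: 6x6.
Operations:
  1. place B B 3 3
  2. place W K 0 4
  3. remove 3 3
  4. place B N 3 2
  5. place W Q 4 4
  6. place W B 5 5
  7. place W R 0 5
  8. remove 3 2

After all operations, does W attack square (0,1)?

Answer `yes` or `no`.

Answer: no

Derivation:
Op 1: place BB@(3,3)
Op 2: place WK@(0,4)
Op 3: remove (3,3)
Op 4: place BN@(3,2)
Op 5: place WQ@(4,4)
Op 6: place WB@(5,5)
Op 7: place WR@(0,5)
Op 8: remove (3,2)
Per-piece attacks for W:
  WK@(0,4): attacks (0,5) (0,3) (1,4) (1,5) (1,3)
  WR@(0,5): attacks (0,4) (1,5) (2,5) (3,5) (4,5) (5,5) [ray(0,-1) blocked at (0,4); ray(1,0) blocked at (5,5)]
  WQ@(4,4): attacks (4,5) (4,3) (4,2) (4,1) (4,0) (5,4) (3,4) (2,4) (1,4) (0,4) (5,5) (5,3) (3,5) (3,3) (2,2) (1,1) (0,0) [ray(-1,0) blocked at (0,4); ray(1,1) blocked at (5,5)]
  WB@(5,5): attacks (4,4) [ray(-1,-1) blocked at (4,4)]
W attacks (0,1): no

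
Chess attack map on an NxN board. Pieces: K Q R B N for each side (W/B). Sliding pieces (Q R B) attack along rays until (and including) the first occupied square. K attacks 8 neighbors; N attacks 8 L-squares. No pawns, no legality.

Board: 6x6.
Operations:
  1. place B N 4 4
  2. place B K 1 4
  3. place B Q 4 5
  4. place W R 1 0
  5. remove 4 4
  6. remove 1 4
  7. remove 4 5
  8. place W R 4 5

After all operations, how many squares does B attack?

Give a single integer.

Op 1: place BN@(4,4)
Op 2: place BK@(1,4)
Op 3: place BQ@(4,5)
Op 4: place WR@(1,0)
Op 5: remove (4,4)
Op 6: remove (1,4)
Op 7: remove (4,5)
Op 8: place WR@(4,5)
Per-piece attacks for B:
Union (0 distinct): (none)

Answer: 0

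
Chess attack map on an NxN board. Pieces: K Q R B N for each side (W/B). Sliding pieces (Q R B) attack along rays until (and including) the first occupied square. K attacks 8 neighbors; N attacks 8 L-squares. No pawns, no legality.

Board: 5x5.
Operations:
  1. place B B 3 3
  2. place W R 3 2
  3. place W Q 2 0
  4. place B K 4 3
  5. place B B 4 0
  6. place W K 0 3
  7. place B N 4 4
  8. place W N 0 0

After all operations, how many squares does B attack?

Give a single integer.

Op 1: place BB@(3,3)
Op 2: place WR@(3,2)
Op 3: place WQ@(2,0)
Op 4: place BK@(4,3)
Op 5: place BB@(4,0)
Op 6: place WK@(0,3)
Op 7: place BN@(4,4)
Op 8: place WN@(0,0)
Per-piece attacks for B:
  BB@(3,3): attacks (4,4) (4,2) (2,4) (2,2) (1,1) (0,0) [ray(1,1) blocked at (4,4); ray(-1,-1) blocked at (0,0)]
  BB@(4,0): attacks (3,1) (2,2) (1,3) (0,4)
  BK@(4,3): attacks (4,4) (4,2) (3,3) (3,4) (3,2)
  BN@(4,4): attacks (3,2) (2,3)
Union (13 distinct): (0,0) (0,4) (1,1) (1,3) (2,2) (2,3) (2,4) (3,1) (3,2) (3,3) (3,4) (4,2) (4,4)

Answer: 13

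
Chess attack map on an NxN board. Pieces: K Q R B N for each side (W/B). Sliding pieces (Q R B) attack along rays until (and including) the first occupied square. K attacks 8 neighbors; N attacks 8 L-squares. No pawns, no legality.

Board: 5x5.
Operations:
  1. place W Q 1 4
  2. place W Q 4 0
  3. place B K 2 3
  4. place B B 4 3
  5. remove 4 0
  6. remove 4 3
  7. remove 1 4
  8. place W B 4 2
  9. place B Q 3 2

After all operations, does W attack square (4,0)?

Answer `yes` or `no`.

Op 1: place WQ@(1,4)
Op 2: place WQ@(4,0)
Op 3: place BK@(2,3)
Op 4: place BB@(4,3)
Op 5: remove (4,0)
Op 6: remove (4,3)
Op 7: remove (1,4)
Op 8: place WB@(4,2)
Op 9: place BQ@(3,2)
Per-piece attacks for W:
  WB@(4,2): attacks (3,3) (2,4) (3,1) (2,0)
W attacks (4,0): no

Answer: no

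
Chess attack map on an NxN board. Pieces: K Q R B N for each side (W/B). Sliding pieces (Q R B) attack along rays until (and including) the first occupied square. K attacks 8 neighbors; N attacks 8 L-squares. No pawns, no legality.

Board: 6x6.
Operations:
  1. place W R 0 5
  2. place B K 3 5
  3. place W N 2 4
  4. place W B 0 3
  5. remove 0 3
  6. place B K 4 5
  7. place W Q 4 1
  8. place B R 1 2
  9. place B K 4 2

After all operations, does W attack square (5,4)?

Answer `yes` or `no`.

Answer: no

Derivation:
Op 1: place WR@(0,5)
Op 2: place BK@(3,5)
Op 3: place WN@(2,4)
Op 4: place WB@(0,3)
Op 5: remove (0,3)
Op 6: place BK@(4,5)
Op 7: place WQ@(4,1)
Op 8: place BR@(1,2)
Op 9: place BK@(4,2)
Per-piece attacks for W:
  WR@(0,5): attacks (0,4) (0,3) (0,2) (0,1) (0,0) (1,5) (2,5) (3,5) [ray(1,0) blocked at (3,5)]
  WN@(2,4): attacks (4,5) (0,5) (3,2) (4,3) (1,2) (0,3)
  WQ@(4,1): attacks (4,2) (4,0) (5,1) (3,1) (2,1) (1,1) (0,1) (5,2) (5,0) (3,2) (2,3) (1,4) (0,5) (3,0) [ray(0,1) blocked at (4,2); ray(-1,1) blocked at (0,5)]
W attacks (5,4): no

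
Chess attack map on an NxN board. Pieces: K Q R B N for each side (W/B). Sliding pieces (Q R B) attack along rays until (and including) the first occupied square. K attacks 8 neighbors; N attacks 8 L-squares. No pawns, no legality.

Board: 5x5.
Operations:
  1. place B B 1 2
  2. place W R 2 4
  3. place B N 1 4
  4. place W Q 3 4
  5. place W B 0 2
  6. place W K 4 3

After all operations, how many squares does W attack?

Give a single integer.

Answer: 17

Derivation:
Op 1: place BB@(1,2)
Op 2: place WR@(2,4)
Op 3: place BN@(1,4)
Op 4: place WQ@(3,4)
Op 5: place WB@(0,2)
Op 6: place WK@(4,3)
Per-piece attacks for W:
  WB@(0,2): attacks (1,3) (2,4) (1,1) (2,0) [ray(1,1) blocked at (2,4)]
  WR@(2,4): attacks (2,3) (2,2) (2,1) (2,0) (3,4) (1,4) [ray(1,0) blocked at (3,4); ray(-1,0) blocked at (1,4)]
  WQ@(3,4): attacks (3,3) (3,2) (3,1) (3,0) (4,4) (2,4) (4,3) (2,3) (1,2) [ray(-1,0) blocked at (2,4); ray(1,-1) blocked at (4,3); ray(-1,-1) blocked at (1,2)]
  WK@(4,3): attacks (4,4) (4,2) (3,3) (3,4) (3,2)
Union (17 distinct): (1,1) (1,2) (1,3) (1,4) (2,0) (2,1) (2,2) (2,3) (2,4) (3,0) (3,1) (3,2) (3,3) (3,4) (4,2) (4,3) (4,4)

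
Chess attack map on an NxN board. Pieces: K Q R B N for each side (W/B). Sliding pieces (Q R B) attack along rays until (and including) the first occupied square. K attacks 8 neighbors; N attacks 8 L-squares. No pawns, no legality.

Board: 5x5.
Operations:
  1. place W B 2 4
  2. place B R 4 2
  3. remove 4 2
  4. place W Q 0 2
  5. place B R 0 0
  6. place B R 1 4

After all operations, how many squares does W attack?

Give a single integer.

Answer: 14

Derivation:
Op 1: place WB@(2,4)
Op 2: place BR@(4,2)
Op 3: remove (4,2)
Op 4: place WQ@(0,2)
Op 5: place BR@(0,0)
Op 6: place BR@(1,4)
Per-piece attacks for W:
  WQ@(0,2): attacks (0,3) (0,4) (0,1) (0,0) (1,2) (2,2) (3,2) (4,2) (1,3) (2,4) (1,1) (2,0) [ray(0,-1) blocked at (0,0); ray(1,1) blocked at (2,4)]
  WB@(2,4): attacks (3,3) (4,2) (1,3) (0,2) [ray(-1,-1) blocked at (0,2)]
Union (14 distinct): (0,0) (0,1) (0,2) (0,3) (0,4) (1,1) (1,2) (1,3) (2,0) (2,2) (2,4) (3,2) (3,3) (4,2)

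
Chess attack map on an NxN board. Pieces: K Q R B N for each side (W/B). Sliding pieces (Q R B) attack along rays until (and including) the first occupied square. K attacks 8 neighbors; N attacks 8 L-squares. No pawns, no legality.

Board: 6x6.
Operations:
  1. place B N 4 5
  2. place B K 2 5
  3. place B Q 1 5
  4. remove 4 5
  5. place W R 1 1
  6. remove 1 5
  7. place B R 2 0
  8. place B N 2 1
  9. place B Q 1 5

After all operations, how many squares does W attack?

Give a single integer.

Op 1: place BN@(4,5)
Op 2: place BK@(2,5)
Op 3: place BQ@(1,5)
Op 4: remove (4,5)
Op 5: place WR@(1,1)
Op 6: remove (1,5)
Op 7: place BR@(2,0)
Op 8: place BN@(2,1)
Op 9: place BQ@(1,5)
Per-piece attacks for W:
  WR@(1,1): attacks (1,2) (1,3) (1,4) (1,5) (1,0) (2,1) (0,1) [ray(0,1) blocked at (1,5); ray(1,0) blocked at (2,1)]
Union (7 distinct): (0,1) (1,0) (1,2) (1,3) (1,4) (1,5) (2,1)

Answer: 7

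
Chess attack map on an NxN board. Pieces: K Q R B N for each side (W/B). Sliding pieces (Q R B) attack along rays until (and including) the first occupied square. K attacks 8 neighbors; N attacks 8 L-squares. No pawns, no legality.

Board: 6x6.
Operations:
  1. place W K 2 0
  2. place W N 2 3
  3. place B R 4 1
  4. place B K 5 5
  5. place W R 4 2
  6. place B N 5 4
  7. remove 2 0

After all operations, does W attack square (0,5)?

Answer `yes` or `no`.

Op 1: place WK@(2,0)
Op 2: place WN@(2,3)
Op 3: place BR@(4,1)
Op 4: place BK@(5,5)
Op 5: place WR@(4,2)
Op 6: place BN@(5,4)
Op 7: remove (2,0)
Per-piece attacks for W:
  WN@(2,3): attacks (3,5) (4,4) (1,5) (0,4) (3,1) (4,2) (1,1) (0,2)
  WR@(4,2): attacks (4,3) (4,4) (4,5) (4,1) (5,2) (3,2) (2,2) (1,2) (0,2) [ray(0,-1) blocked at (4,1)]
W attacks (0,5): no

Answer: no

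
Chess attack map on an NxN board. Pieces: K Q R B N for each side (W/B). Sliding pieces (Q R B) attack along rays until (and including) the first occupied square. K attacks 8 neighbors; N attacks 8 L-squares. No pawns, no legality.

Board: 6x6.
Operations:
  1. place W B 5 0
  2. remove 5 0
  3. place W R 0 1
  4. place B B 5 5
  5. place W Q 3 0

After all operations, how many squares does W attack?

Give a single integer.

Op 1: place WB@(5,0)
Op 2: remove (5,0)
Op 3: place WR@(0,1)
Op 4: place BB@(5,5)
Op 5: place WQ@(3,0)
Per-piece attacks for W:
  WR@(0,1): attacks (0,2) (0,3) (0,4) (0,5) (0,0) (1,1) (2,1) (3,1) (4,1) (5,1)
  WQ@(3,0): attacks (3,1) (3,2) (3,3) (3,4) (3,5) (4,0) (5,0) (2,0) (1,0) (0,0) (4,1) (5,2) (2,1) (1,2) (0,3)
Union (20 distinct): (0,0) (0,2) (0,3) (0,4) (0,5) (1,0) (1,1) (1,2) (2,0) (2,1) (3,1) (3,2) (3,3) (3,4) (3,5) (4,0) (4,1) (5,0) (5,1) (5,2)

Answer: 20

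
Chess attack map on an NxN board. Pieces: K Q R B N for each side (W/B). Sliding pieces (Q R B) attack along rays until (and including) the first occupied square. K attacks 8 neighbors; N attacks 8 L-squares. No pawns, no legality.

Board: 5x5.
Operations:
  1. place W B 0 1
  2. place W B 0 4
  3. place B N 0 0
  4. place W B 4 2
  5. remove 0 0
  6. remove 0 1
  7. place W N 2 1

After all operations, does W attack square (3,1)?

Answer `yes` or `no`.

Answer: yes

Derivation:
Op 1: place WB@(0,1)
Op 2: place WB@(0,4)
Op 3: place BN@(0,0)
Op 4: place WB@(4,2)
Op 5: remove (0,0)
Op 6: remove (0,1)
Op 7: place WN@(2,1)
Per-piece attacks for W:
  WB@(0,4): attacks (1,3) (2,2) (3,1) (4,0)
  WN@(2,1): attacks (3,3) (4,2) (1,3) (0,2) (4,0) (0,0)
  WB@(4,2): attacks (3,3) (2,4) (3,1) (2,0)
W attacks (3,1): yes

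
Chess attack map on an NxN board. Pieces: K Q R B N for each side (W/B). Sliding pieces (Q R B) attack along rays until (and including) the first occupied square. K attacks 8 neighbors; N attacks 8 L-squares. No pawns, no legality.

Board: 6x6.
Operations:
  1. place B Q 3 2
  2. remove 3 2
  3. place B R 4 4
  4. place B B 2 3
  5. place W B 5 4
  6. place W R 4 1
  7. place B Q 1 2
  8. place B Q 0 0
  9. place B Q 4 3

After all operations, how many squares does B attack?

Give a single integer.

Op 1: place BQ@(3,2)
Op 2: remove (3,2)
Op 3: place BR@(4,4)
Op 4: place BB@(2,3)
Op 5: place WB@(5,4)
Op 6: place WR@(4,1)
Op 7: place BQ@(1,2)
Op 8: place BQ@(0,0)
Op 9: place BQ@(4,3)
Per-piece attacks for B:
  BQ@(0,0): attacks (0,1) (0,2) (0,3) (0,4) (0,5) (1,0) (2,0) (3,0) (4,0) (5,0) (1,1) (2,2) (3,3) (4,4) [ray(1,1) blocked at (4,4)]
  BQ@(1,2): attacks (1,3) (1,4) (1,5) (1,1) (1,0) (2,2) (3,2) (4,2) (5,2) (0,2) (2,3) (2,1) (3,0) (0,3) (0,1) [ray(1,1) blocked at (2,3)]
  BB@(2,3): attacks (3,4) (4,5) (3,2) (4,1) (1,4) (0,5) (1,2) [ray(1,-1) blocked at (4,1); ray(-1,-1) blocked at (1,2)]
  BQ@(4,3): attacks (4,4) (4,2) (4,1) (5,3) (3,3) (2,3) (5,4) (5,2) (3,4) (2,5) (3,2) (2,1) (1,0) [ray(0,1) blocked at (4,4); ray(0,-1) blocked at (4,1); ray(-1,0) blocked at (2,3); ray(1,1) blocked at (5,4)]
  BR@(4,4): attacks (4,5) (4,3) (5,4) (3,4) (2,4) (1,4) (0,4) [ray(0,-1) blocked at (4,3); ray(1,0) blocked at (5,4)]
Union (31 distinct): (0,1) (0,2) (0,3) (0,4) (0,5) (1,0) (1,1) (1,2) (1,3) (1,4) (1,5) (2,0) (2,1) (2,2) (2,3) (2,4) (2,5) (3,0) (3,2) (3,3) (3,4) (4,0) (4,1) (4,2) (4,3) (4,4) (4,5) (5,0) (5,2) (5,3) (5,4)

Answer: 31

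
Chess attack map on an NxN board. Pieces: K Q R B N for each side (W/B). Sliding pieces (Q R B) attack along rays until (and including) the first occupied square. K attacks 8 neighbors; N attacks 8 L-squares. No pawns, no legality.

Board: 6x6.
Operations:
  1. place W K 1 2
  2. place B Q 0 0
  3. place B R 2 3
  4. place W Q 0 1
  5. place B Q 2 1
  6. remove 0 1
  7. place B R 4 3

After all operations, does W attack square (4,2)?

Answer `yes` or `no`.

Answer: no

Derivation:
Op 1: place WK@(1,2)
Op 2: place BQ@(0,0)
Op 3: place BR@(2,3)
Op 4: place WQ@(0,1)
Op 5: place BQ@(2,1)
Op 6: remove (0,1)
Op 7: place BR@(4,3)
Per-piece attacks for W:
  WK@(1,2): attacks (1,3) (1,1) (2,2) (0,2) (2,3) (2,1) (0,3) (0,1)
W attacks (4,2): no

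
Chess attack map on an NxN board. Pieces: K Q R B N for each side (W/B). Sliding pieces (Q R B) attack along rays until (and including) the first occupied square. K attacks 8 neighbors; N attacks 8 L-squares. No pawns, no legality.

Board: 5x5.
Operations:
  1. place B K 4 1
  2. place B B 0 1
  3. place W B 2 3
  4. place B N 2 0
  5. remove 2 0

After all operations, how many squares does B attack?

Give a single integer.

Op 1: place BK@(4,1)
Op 2: place BB@(0,1)
Op 3: place WB@(2,3)
Op 4: place BN@(2,0)
Op 5: remove (2,0)
Per-piece attacks for B:
  BB@(0,1): attacks (1,2) (2,3) (1,0) [ray(1,1) blocked at (2,3)]
  BK@(4,1): attacks (4,2) (4,0) (3,1) (3,2) (3,0)
Union (8 distinct): (1,0) (1,2) (2,3) (3,0) (3,1) (3,2) (4,0) (4,2)

Answer: 8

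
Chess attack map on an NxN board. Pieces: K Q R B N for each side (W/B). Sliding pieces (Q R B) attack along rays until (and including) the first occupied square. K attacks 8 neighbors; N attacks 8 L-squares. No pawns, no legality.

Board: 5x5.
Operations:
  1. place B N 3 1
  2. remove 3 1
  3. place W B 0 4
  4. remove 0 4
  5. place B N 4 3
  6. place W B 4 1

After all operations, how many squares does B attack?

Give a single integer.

Answer: 3

Derivation:
Op 1: place BN@(3,1)
Op 2: remove (3,1)
Op 3: place WB@(0,4)
Op 4: remove (0,4)
Op 5: place BN@(4,3)
Op 6: place WB@(4,1)
Per-piece attacks for B:
  BN@(4,3): attacks (2,4) (3,1) (2,2)
Union (3 distinct): (2,2) (2,4) (3,1)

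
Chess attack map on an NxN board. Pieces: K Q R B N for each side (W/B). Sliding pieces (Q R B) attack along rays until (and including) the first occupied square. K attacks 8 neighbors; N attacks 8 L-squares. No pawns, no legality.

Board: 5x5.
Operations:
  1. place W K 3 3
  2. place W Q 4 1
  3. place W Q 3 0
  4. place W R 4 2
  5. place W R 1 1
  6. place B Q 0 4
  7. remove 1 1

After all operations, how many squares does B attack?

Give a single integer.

Op 1: place WK@(3,3)
Op 2: place WQ@(4,1)
Op 3: place WQ@(3,0)
Op 4: place WR@(4,2)
Op 5: place WR@(1,1)
Op 6: place BQ@(0,4)
Op 7: remove (1,1)
Per-piece attacks for B:
  BQ@(0,4): attacks (0,3) (0,2) (0,1) (0,0) (1,4) (2,4) (3,4) (4,4) (1,3) (2,2) (3,1) (4,0)
Union (12 distinct): (0,0) (0,1) (0,2) (0,3) (1,3) (1,4) (2,2) (2,4) (3,1) (3,4) (4,0) (4,4)

Answer: 12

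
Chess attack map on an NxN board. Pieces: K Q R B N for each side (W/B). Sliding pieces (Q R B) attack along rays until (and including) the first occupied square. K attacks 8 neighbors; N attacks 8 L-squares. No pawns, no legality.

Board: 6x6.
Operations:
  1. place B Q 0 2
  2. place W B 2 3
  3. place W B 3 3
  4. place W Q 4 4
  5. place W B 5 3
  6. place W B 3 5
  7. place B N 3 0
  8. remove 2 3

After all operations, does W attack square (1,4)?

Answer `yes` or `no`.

Op 1: place BQ@(0,2)
Op 2: place WB@(2,3)
Op 3: place WB@(3,3)
Op 4: place WQ@(4,4)
Op 5: place WB@(5,3)
Op 6: place WB@(3,5)
Op 7: place BN@(3,0)
Op 8: remove (2,3)
Per-piece attacks for W:
  WB@(3,3): attacks (4,4) (4,2) (5,1) (2,4) (1,5) (2,2) (1,1) (0,0) [ray(1,1) blocked at (4,4)]
  WB@(3,5): attacks (4,4) (2,4) (1,3) (0,2) [ray(1,-1) blocked at (4,4); ray(-1,-1) blocked at (0,2)]
  WQ@(4,4): attacks (4,5) (4,3) (4,2) (4,1) (4,0) (5,4) (3,4) (2,4) (1,4) (0,4) (5,5) (5,3) (3,5) (3,3) [ray(1,-1) blocked at (5,3); ray(-1,1) blocked at (3,5); ray(-1,-1) blocked at (3,3)]
  WB@(5,3): attacks (4,4) (4,2) (3,1) (2,0) [ray(-1,1) blocked at (4,4)]
W attacks (1,4): yes

Answer: yes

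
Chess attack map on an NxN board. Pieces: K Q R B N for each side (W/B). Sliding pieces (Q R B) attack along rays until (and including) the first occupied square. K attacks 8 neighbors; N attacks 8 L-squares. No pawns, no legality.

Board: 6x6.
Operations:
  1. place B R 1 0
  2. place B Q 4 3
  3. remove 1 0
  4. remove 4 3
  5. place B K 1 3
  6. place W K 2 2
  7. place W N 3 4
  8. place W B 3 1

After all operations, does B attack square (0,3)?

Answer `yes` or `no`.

Answer: yes

Derivation:
Op 1: place BR@(1,0)
Op 2: place BQ@(4,3)
Op 3: remove (1,0)
Op 4: remove (4,3)
Op 5: place BK@(1,3)
Op 6: place WK@(2,2)
Op 7: place WN@(3,4)
Op 8: place WB@(3,1)
Per-piece attacks for B:
  BK@(1,3): attacks (1,4) (1,2) (2,3) (0,3) (2,4) (2,2) (0,4) (0,2)
B attacks (0,3): yes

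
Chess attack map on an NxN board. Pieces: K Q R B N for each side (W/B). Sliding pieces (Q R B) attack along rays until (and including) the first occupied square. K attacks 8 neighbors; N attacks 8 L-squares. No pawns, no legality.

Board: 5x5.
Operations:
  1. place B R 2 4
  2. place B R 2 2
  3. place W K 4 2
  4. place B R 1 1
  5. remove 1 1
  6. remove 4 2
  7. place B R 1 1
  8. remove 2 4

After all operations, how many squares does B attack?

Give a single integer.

Op 1: place BR@(2,4)
Op 2: place BR@(2,2)
Op 3: place WK@(4,2)
Op 4: place BR@(1,1)
Op 5: remove (1,1)
Op 6: remove (4,2)
Op 7: place BR@(1,1)
Op 8: remove (2,4)
Per-piece attacks for B:
  BR@(1,1): attacks (1,2) (1,3) (1,4) (1,0) (2,1) (3,1) (4,1) (0,1)
  BR@(2,2): attacks (2,3) (2,4) (2,1) (2,0) (3,2) (4,2) (1,2) (0,2)
Union (14 distinct): (0,1) (0,2) (1,0) (1,2) (1,3) (1,4) (2,0) (2,1) (2,3) (2,4) (3,1) (3,2) (4,1) (4,2)

Answer: 14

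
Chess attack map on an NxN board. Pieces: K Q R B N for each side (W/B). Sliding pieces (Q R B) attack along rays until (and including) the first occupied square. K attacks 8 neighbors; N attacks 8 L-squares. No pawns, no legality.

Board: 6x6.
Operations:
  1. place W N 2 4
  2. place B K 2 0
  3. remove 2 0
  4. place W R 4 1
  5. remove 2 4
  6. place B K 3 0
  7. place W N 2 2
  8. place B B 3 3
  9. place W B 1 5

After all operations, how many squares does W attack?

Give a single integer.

Op 1: place WN@(2,4)
Op 2: place BK@(2,0)
Op 3: remove (2,0)
Op 4: place WR@(4,1)
Op 5: remove (2,4)
Op 6: place BK@(3,0)
Op 7: place WN@(2,2)
Op 8: place BB@(3,3)
Op 9: place WB@(1,5)
Per-piece attacks for W:
  WB@(1,5): attacks (2,4) (3,3) (0,4) [ray(1,-1) blocked at (3,3)]
  WN@(2,2): attacks (3,4) (4,3) (1,4) (0,3) (3,0) (4,1) (1,0) (0,1)
  WR@(4,1): attacks (4,2) (4,3) (4,4) (4,5) (4,0) (5,1) (3,1) (2,1) (1,1) (0,1)
Union (19 distinct): (0,1) (0,3) (0,4) (1,0) (1,1) (1,4) (2,1) (2,4) (3,0) (3,1) (3,3) (3,4) (4,0) (4,1) (4,2) (4,3) (4,4) (4,5) (5,1)

Answer: 19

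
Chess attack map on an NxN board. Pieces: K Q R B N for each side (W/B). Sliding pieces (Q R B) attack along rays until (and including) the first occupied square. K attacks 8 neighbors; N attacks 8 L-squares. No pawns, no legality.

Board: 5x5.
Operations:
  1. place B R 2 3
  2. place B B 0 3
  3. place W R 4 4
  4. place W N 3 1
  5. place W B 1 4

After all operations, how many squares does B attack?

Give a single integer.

Answer: 11

Derivation:
Op 1: place BR@(2,3)
Op 2: place BB@(0,3)
Op 3: place WR@(4,4)
Op 4: place WN@(3,1)
Op 5: place WB@(1,4)
Per-piece attacks for B:
  BB@(0,3): attacks (1,4) (1,2) (2,1) (3,0) [ray(1,1) blocked at (1,4)]
  BR@(2,3): attacks (2,4) (2,2) (2,1) (2,0) (3,3) (4,3) (1,3) (0,3) [ray(-1,0) blocked at (0,3)]
Union (11 distinct): (0,3) (1,2) (1,3) (1,4) (2,0) (2,1) (2,2) (2,4) (3,0) (3,3) (4,3)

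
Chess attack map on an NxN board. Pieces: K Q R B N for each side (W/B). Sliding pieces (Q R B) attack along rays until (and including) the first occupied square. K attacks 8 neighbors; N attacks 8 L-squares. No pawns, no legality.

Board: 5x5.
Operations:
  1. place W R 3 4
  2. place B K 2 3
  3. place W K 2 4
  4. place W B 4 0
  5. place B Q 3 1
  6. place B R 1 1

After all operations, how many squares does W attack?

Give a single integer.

Answer: 9

Derivation:
Op 1: place WR@(3,4)
Op 2: place BK@(2,3)
Op 3: place WK@(2,4)
Op 4: place WB@(4,0)
Op 5: place BQ@(3,1)
Op 6: place BR@(1,1)
Per-piece attacks for W:
  WK@(2,4): attacks (2,3) (3,4) (1,4) (3,3) (1,3)
  WR@(3,4): attacks (3,3) (3,2) (3,1) (4,4) (2,4) [ray(0,-1) blocked at (3,1); ray(-1,0) blocked at (2,4)]
  WB@(4,0): attacks (3,1) [ray(-1,1) blocked at (3,1)]
Union (9 distinct): (1,3) (1,4) (2,3) (2,4) (3,1) (3,2) (3,3) (3,4) (4,4)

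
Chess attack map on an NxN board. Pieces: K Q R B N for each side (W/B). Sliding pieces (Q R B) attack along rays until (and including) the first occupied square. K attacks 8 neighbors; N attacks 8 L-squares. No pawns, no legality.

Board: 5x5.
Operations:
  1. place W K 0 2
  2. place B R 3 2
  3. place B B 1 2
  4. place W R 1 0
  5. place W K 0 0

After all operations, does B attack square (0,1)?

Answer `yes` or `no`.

Op 1: place WK@(0,2)
Op 2: place BR@(3,2)
Op 3: place BB@(1,2)
Op 4: place WR@(1,0)
Op 5: place WK@(0,0)
Per-piece attacks for B:
  BB@(1,2): attacks (2,3) (3,4) (2,1) (3,0) (0,3) (0,1)
  BR@(3,2): attacks (3,3) (3,4) (3,1) (3,0) (4,2) (2,2) (1,2) [ray(-1,0) blocked at (1,2)]
B attacks (0,1): yes

Answer: yes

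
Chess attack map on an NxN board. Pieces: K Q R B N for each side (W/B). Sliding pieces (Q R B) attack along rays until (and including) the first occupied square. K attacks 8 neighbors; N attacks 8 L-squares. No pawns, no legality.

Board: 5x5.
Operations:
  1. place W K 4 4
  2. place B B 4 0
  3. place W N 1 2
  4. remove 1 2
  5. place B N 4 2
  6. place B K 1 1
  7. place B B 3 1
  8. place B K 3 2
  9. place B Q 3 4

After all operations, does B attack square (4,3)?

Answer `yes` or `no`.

Op 1: place WK@(4,4)
Op 2: place BB@(4,0)
Op 3: place WN@(1,2)
Op 4: remove (1,2)
Op 5: place BN@(4,2)
Op 6: place BK@(1,1)
Op 7: place BB@(3,1)
Op 8: place BK@(3,2)
Op 9: place BQ@(3,4)
Per-piece attacks for B:
  BK@(1,1): attacks (1,2) (1,0) (2,1) (0,1) (2,2) (2,0) (0,2) (0,0)
  BB@(3,1): attacks (4,2) (4,0) (2,2) (1,3) (0,4) (2,0) [ray(1,1) blocked at (4,2); ray(1,-1) blocked at (4,0)]
  BK@(3,2): attacks (3,3) (3,1) (4,2) (2,2) (4,3) (4,1) (2,3) (2,1)
  BQ@(3,4): attacks (3,3) (3,2) (4,4) (2,4) (1,4) (0,4) (4,3) (2,3) (1,2) (0,1) [ray(0,-1) blocked at (3,2); ray(1,0) blocked at (4,4)]
  BB@(4,0): attacks (3,1) [ray(-1,1) blocked at (3,1)]
  BN@(4,2): attacks (3,4) (2,3) (3,0) (2,1)
B attacks (4,3): yes

Answer: yes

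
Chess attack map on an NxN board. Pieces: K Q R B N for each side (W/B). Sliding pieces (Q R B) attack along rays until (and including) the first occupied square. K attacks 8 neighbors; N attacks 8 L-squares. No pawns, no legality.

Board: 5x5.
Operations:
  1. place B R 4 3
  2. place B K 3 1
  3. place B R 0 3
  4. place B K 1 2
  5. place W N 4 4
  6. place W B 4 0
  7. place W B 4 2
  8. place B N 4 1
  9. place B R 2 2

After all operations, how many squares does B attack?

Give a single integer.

Op 1: place BR@(4,3)
Op 2: place BK@(3,1)
Op 3: place BR@(0,3)
Op 4: place BK@(1,2)
Op 5: place WN@(4,4)
Op 6: place WB@(4,0)
Op 7: place WB@(4,2)
Op 8: place BN@(4,1)
Op 9: place BR@(2,2)
Per-piece attacks for B:
  BR@(0,3): attacks (0,4) (0,2) (0,1) (0,0) (1,3) (2,3) (3,3) (4,3) [ray(1,0) blocked at (4,3)]
  BK@(1,2): attacks (1,3) (1,1) (2,2) (0,2) (2,3) (2,1) (0,3) (0,1)
  BR@(2,2): attacks (2,3) (2,4) (2,1) (2,0) (3,2) (4,2) (1,2) [ray(1,0) blocked at (4,2); ray(-1,0) blocked at (1,2)]
  BK@(3,1): attacks (3,2) (3,0) (4,1) (2,1) (4,2) (4,0) (2,2) (2,0)
  BN@(4,1): attacks (3,3) (2,2) (2,0)
  BR@(4,3): attacks (4,4) (4,2) (3,3) (2,3) (1,3) (0,3) [ray(0,1) blocked at (4,4); ray(0,-1) blocked at (4,2); ray(-1,0) blocked at (0,3)]
Union (21 distinct): (0,0) (0,1) (0,2) (0,3) (0,4) (1,1) (1,2) (1,3) (2,0) (2,1) (2,2) (2,3) (2,4) (3,0) (3,2) (3,3) (4,0) (4,1) (4,2) (4,3) (4,4)

Answer: 21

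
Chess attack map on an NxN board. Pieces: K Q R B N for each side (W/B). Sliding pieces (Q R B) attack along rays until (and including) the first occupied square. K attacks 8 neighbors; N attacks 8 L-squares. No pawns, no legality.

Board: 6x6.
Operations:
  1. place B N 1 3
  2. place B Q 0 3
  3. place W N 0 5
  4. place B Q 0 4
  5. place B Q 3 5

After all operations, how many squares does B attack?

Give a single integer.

Answer: 23

Derivation:
Op 1: place BN@(1,3)
Op 2: place BQ@(0,3)
Op 3: place WN@(0,5)
Op 4: place BQ@(0,4)
Op 5: place BQ@(3,5)
Per-piece attacks for B:
  BQ@(0,3): attacks (0,4) (0,2) (0,1) (0,0) (1,3) (1,4) (2,5) (1,2) (2,1) (3,0) [ray(0,1) blocked at (0,4); ray(1,0) blocked at (1,3)]
  BQ@(0,4): attacks (0,5) (0,3) (1,4) (2,4) (3,4) (4,4) (5,4) (1,5) (1,3) [ray(0,1) blocked at (0,5); ray(0,-1) blocked at (0,3); ray(1,-1) blocked at (1,3)]
  BN@(1,3): attacks (2,5) (3,4) (0,5) (2,1) (3,2) (0,1)
  BQ@(3,5): attacks (3,4) (3,3) (3,2) (3,1) (3,0) (4,5) (5,5) (2,5) (1,5) (0,5) (4,4) (5,3) (2,4) (1,3) [ray(-1,0) blocked at (0,5); ray(-1,-1) blocked at (1,3)]
Union (23 distinct): (0,0) (0,1) (0,2) (0,3) (0,4) (0,5) (1,2) (1,3) (1,4) (1,5) (2,1) (2,4) (2,5) (3,0) (3,1) (3,2) (3,3) (3,4) (4,4) (4,5) (5,3) (5,4) (5,5)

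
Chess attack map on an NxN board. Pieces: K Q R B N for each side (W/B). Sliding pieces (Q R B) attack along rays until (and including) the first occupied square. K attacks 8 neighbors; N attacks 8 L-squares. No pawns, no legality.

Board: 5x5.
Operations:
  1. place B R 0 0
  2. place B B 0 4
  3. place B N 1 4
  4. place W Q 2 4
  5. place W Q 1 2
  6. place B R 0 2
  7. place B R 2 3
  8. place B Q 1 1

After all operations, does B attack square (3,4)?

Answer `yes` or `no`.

Op 1: place BR@(0,0)
Op 2: place BB@(0,4)
Op 3: place BN@(1,4)
Op 4: place WQ@(2,4)
Op 5: place WQ@(1,2)
Op 6: place BR@(0,2)
Op 7: place BR@(2,3)
Op 8: place BQ@(1,1)
Per-piece attacks for B:
  BR@(0,0): attacks (0,1) (0,2) (1,0) (2,0) (3,0) (4,0) [ray(0,1) blocked at (0,2)]
  BR@(0,2): attacks (0,3) (0,4) (0,1) (0,0) (1,2) [ray(0,1) blocked at (0,4); ray(0,-1) blocked at (0,0); ray(1,0) blocked at (1,2)]
  BB@(0,4): attacks (1,3) (2,2) (3,1) (4,0)
  BQ@(1,1): attacks (1,2) (1,0) (2,1) (3,1) (4,1) (0,1) (2,2) (3,3) (4,4) (2,0) (0,2) (0,0) [ray(0,1) blocked at (1,2); ray(-1,1) blocked at (0,2); ray(-1,-1) blocked at (0,0)]
  BN@(1,4): attacks (2,2) (3,3) (0,2)
  BR@(2,3): attacks (2,4) (2,2) (2,1) (2,0) (3,3) (4,3) (1,3) (0,3) [ray(0,1) blocked at (2,4)]
B attacks (3,4): no

Answer: no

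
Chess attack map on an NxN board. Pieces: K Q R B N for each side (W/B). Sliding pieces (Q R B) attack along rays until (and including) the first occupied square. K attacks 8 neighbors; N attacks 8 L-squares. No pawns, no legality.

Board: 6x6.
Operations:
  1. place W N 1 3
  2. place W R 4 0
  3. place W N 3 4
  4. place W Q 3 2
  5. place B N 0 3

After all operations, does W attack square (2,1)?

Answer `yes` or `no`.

Answer: yes

Derivation:
Op 1: place WN@(1,3)
Op 2: place WR@(4,0)
Op 3: place WN@(3,4)
Op 4: place WQ@(3,2)
Op 5: place BN@(0,3)
Per-piece attacks for W:
  WN@(1,3): attacks (2,5) (3,4) (0,5) (2,1) (3,2) (0,1)
  WQ@(3,2): attacks (3,3) (3,4) (3,1) (3,0) (4,2) (5,2) (2,2) (1,2) (0,2) (4,3) (5,4) (4,1) (5,0) (2,3) (1,4) (0,5) (2,1) (1,0) [ray(0,1) blocked at (3,4)]
  WN@(3,4): attacks (5,5) (1,5) (4,2) (5,3) (2,2) (1,3)
  WR@(4,0): attacks (4,1) (4,2) (4,3) (4,4) (4,5) (5,0) (3,0) (2,0) (1,0) (0,0)
W attacks (2,1): yes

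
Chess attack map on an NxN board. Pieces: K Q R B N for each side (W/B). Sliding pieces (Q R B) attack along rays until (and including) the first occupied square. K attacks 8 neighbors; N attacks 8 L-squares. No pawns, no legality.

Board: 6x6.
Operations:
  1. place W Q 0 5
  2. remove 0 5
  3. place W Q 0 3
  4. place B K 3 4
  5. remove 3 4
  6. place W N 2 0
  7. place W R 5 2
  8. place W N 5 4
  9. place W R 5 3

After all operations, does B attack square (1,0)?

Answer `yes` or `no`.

Op 1: place WQ@(0,5)
Op 2: remove (0,5)
Op 3: place WQ@(0,3)
Op 4: place BK@(3,4)
Op 5: remove (3,4)
Op 6: place WN@(2,0)
Op 7: place WR@(5,2)
Op 8: place WN@(5,4)
Op 9: place WR@(5,3)
Per-piece attacks for B:
B attacks (1,0): no

Answer: no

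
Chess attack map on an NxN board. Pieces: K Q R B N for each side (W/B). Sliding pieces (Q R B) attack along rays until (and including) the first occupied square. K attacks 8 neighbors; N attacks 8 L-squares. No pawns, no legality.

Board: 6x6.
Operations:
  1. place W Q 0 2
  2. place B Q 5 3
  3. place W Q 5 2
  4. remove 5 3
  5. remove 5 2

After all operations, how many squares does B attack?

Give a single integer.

Op 1: place WQ@(0,2)
Op 2: place BQ@(5,3)
Op 3: place WQ@(5,2)
Op 4: remove (5,3)
Op 5: remove (5,2)
Per-piece attacks for B:
Union (0 distinct): (none)

Answer: 0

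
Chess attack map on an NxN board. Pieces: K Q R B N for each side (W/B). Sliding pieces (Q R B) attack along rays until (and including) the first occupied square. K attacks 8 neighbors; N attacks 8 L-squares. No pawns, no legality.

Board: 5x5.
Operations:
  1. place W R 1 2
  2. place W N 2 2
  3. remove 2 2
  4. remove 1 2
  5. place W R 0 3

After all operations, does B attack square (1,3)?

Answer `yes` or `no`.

Answer: no

Derivation:
Op 1: place WR@(1,2)
Op 2: place WN@(2,2)
Op 3: remove (2,2)
Op 4: remove (1,2)
Op 5: place WR@(0,3)
Per-piece attacks for B:
B attacks (1,3): no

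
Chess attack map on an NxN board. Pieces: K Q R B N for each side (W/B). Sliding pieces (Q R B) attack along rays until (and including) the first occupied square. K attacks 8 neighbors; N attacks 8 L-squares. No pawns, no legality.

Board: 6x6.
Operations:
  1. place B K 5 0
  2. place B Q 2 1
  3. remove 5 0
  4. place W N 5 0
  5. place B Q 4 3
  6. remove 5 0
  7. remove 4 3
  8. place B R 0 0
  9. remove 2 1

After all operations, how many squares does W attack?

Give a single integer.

Op 1: place BK@(5,0)
Op 2: place BQ@(2,1)
Op 3: remove (5,0)
Op 4: place WN@(5,0)
Op 5: place BQ@(4,3)
Op 6: remove (5,0)
Op 7: remove (4,3)
Op 8: place BR@(0,0)
Op 9: remove (2,1)
Per-piece attacks for W:
Union (0 distinct): (none)

Answer: 0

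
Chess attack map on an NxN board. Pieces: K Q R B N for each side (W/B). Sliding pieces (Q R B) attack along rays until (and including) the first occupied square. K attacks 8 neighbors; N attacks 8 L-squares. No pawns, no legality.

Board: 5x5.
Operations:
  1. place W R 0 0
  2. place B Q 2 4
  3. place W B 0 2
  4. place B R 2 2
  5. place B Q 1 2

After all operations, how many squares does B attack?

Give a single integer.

Op 1: place WR@(0,0)
Op 2: place BQ@(2,4)
Op 3: place WB@(0,2)
Op 4: place BR@(2,2)
Op 5: place BQ@(1,2)
Per-piece attacks for B:
  BQ@(1,2): attacks (1,3) (1,4) (1,1) (1,0) (2,2) (0,2) (2,3) (3,4) (2,1) (3,0) (0,3) (0,1) [ray(1,0) blocked at (2,2); ray(-1,0) blocked at (0,2)]
  BR@(2,2): attacks (2,3) (2,4) (2,1) (2,0) (3,2) (4,2) (1,2) [ray(0,1) blocked at (2,4); ray(-1,0) blocked at (1,2)]
  BQ@(2,4): attacks (2,3) (2,2) (3,4) (4,4) (1,4) (0,4) (3,3) (4,2) (1,3) (0,2) [ray(0,-1) blocked at (2,2); ray(-1,-1) blocked at (0,2)]
Union (20 distinct): (0,1) (0,2) (0,3) (0,4) (1,0) (1,1) (1,2) (1,3) (1,4) (2,0) (2,1) (2,2) (2,3) (2,4) (3,0) (3,2) (3,3) (3,4) (4,2) (4,4)

Answer: 20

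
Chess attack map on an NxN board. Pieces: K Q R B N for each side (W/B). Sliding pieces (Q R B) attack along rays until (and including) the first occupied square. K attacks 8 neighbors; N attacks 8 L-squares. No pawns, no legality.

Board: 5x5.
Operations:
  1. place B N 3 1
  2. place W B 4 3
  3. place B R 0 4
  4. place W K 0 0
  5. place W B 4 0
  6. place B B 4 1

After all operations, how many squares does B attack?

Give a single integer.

Op 1: place BN@(3,1)
Op 2: place WB@(4,3)
Op 3: place BR@(0,4)
Op 4: place WK@(0,0)
Op 5: place WB@(4,0)
Op 6: place BB@(4,1)
Per-piece attacks for B:
  BR@(0,4): attacks (0,3) (0,2) (0,1) (0,0) (1,4) (2,4) (3,4) (4,4) [ray(0,-1) blocked at (0,0)]
  BN@(3,1): attacks (4,3) (2,3) (1,2) (1,0)
  BB@(4,1): attacks (3,2) (2,3) (1,4) (3,0)
Union (14 distinct): (0,0) (0,1) (0,2) (0,3) (1,0) (1,2) (1,4) (2,3) (2,4) (3,0) (3,2) (3,4) (4,3) (4,4)

Answer: 14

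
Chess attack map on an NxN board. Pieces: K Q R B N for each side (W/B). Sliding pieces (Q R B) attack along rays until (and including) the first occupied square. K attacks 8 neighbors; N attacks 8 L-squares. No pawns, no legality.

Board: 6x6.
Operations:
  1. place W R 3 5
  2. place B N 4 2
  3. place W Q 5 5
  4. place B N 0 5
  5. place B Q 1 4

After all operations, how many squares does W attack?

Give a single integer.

Op 1: place WR@(3,5)
Op 2: place BN@(4,2)
Op 3: place WQ@(5,5)
Op 4: place BN@(0,5)
Op 5: place BQ@(1,4)
Per-piece attacks for W:
  WR@(3,5): attacks (3,4) (3,3) (3,2) (3,1) (3,0) (4,5) (5,5) (2,5) (1,5) (0,5) [ray(1,0) blocked at (5,5); ray(-1,0) blocked at (0,5)]
  WQ@(5,5): attacks (5,4) (5,3) (5,2) (5,1) (5,0) (4,5) (3,5) (4,4) (3,3) (2,2) (1,1) (0,0) [ray(-1,0) blocked at (3,5)]
Union (20 distinct): (0,0) (0,5) (1,1) (1,5) (2,2) (2,5) (3,0) (3,1) (3,2) (3,3) (3,4) (3,5) (4,4) (4,5) (5,0) (5,1) (5,2) (5,3) (5,4) (5,5)

Answer: 20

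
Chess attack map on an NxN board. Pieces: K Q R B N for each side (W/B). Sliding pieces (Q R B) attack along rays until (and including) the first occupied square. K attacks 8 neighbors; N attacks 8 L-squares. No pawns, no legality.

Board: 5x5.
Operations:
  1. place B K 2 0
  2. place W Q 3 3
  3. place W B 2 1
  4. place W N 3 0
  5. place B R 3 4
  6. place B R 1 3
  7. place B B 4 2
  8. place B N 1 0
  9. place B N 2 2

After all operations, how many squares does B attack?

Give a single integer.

Op 1: place BK@(2,0)
Op 2: place WQ@(3,3)
Op 3: place WB@(2,1)
Op 4: place WN@(3,0)
Op 5: place BR@(3,4)
Op 6: place BR@(1,3)
Op 7: place BB@(4,2)
Op 8: place BN@(1,0)
Op 9: place BN@(2,2)
Per-piece attacks for B:
  BN@(1,0): attacks (2,2) (3,1) (0,2)
  BR@(1,3): attacks (1,4) (1,2) (1,1) (1,0) (2,3) (3,3) (0,3) [ray(0,-1) blocked at (1,0); ray(1,0) blocked at (3,3)]
  BK@(2,0): attacks (2,1) (3,0) (1,0) (3,1) (1,1)
  BN@(2,2): attacks (3,4) (4,3) (1,4) (0,3) (3,0) (4,1) (1,0) (0,1)
  BR@(3,4): attacks (3,3) (4,4) (2,4) (1,4) (0,4) [ray(0,-1) blocked at (3,3)]
  BB@(4,2): attacks (3,3) (3,1) (2,0) [ray(-1,1) blocked at (3,3); ray(-1,-1) blocked at (2,0)]
Union (20 distinct): (0,1) (0,2) (0,3) (0,4) (1,0) (1,1) (1,2) (1,4) (2,0) (2,1) (2,2) (2,3) (2,4) (3,0) (3,1) (3,3) (3,4) (4,1) (4,3) (4,4)

Answer: 20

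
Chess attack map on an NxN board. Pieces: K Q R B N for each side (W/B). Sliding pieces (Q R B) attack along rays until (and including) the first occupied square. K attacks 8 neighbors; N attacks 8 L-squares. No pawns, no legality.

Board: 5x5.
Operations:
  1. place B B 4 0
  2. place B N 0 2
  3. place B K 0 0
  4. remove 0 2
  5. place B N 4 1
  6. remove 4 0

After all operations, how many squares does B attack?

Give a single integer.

Answer: 6

Derivation:
Op 1: place BB@(4,0)
Op 2: place BN@(0,2)
Op 3: place BK@(0,0)
Op 4: remove (0,2)
Op 5: place BN@(4,1)
Op 6: remove (4,0)
Per-piece attacks for B:
  BK@(0,0): attacks (0,1) (1,0) (1,1)
  BN@(4,1): attacks (3,3) (2,2) (2,0)
Union (6 distinct): (0,1) (1,0) (1,1) (2,0) (2,2) (3,3)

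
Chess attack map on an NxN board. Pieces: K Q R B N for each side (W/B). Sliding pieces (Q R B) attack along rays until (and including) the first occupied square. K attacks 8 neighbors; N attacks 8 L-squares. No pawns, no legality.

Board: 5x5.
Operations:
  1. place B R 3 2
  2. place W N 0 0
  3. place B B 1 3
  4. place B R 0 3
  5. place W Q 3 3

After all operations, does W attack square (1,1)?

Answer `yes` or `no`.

Op 1: place BR@(3,2)
Op 2: place WN@(0,0)
Op 3: place BB@(1,3)
Op 4: place BR@(0,3)
Op 5: place WQ@(3,3)
Per-piece attacks for W:
  WN@(0,0): attacks (1,2) (2,1)
  WQ@(3,3): attacks (3,4) (3,2) (4,3) (2,3) (1,3) (4,4) (4,2) (2,4) (2,2) (1,1) (0,0) [ray(0,-1) blocked at (3,2); ray(-1,0) blocked at (1,3); ray(-1,-1) blocked at (0,0)]
W attacks (1,1): yes

Answer: yes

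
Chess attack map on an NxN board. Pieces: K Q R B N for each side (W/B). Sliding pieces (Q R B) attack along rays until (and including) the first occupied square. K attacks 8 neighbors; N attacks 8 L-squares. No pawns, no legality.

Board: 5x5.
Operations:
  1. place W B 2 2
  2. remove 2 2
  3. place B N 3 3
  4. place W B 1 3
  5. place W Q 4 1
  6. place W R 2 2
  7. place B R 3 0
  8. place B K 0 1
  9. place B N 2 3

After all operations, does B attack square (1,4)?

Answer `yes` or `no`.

Op 1: place WB@(2,2)
Op 2: remove (2,2)
Op 3: place BN@(3,3)
Op 4: place WB@(1,3)
Op 5: place WQ@(4,1)
Op 6: place WR@(2,2)
Op 7: place BR@(3,0)
Op 8: place BK@(0,1)
Op 9: place BN@(2,3)
Per-piece attacks for B:
  BK@(0,1): attacks (0,2) (0,0) (1,1) (1,2) (1,0)
  BN@(2,3): attacks (4,4) (0,4) (3,1) (4,2) (1,1) (0,2)
  BR@(3,0): attacks (3,1) (3,2) (3,3) (4,0) (2,0) (1,0) (0,0) [ray(0,1) blocked at (3,3)]
  BN@(3,3): attacks (1,4) (4,1) (2,1) (1,2)
B attacks (1,4): yes

Answer: yes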